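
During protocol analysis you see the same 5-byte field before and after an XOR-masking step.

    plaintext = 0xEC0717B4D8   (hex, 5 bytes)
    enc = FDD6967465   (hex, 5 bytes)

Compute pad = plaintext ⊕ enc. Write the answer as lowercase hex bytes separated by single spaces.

11 d1 81 c0 bd

Since enc = plaintext ⊕ pad, XORing both sides with plaintext gives pad = plaintext ⊕ enc.
byte 0: ec ^ fd = 11
byte 1: 07 ^ d6 = d1
byte 2: 17 ^ 96 = 81
byte 3: b4 ^ 74 = c0
byte 4: d8 ^ 65 = bd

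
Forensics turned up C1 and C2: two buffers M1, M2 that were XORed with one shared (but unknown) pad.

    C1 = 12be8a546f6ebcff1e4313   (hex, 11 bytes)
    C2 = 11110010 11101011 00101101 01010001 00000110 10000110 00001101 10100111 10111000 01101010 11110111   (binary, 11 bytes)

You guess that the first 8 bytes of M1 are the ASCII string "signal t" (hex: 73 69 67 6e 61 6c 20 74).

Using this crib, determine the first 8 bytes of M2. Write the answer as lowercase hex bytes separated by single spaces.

First, C1 ⊕ C2 = (M1 ⊕ K) ⊕ (M2 ⊕ K) = M1 ⊕ M2, so the key drops out. Then M2 = (M1 ⊕ M2) ⊕ M1 over the first 8 bytes.
byte 0: (12 ^ f2) ^ 73 = e0 ^ 73 = 93
byte 1: (be ^ eb) ^ 69 = 55 ^ 69 = 3c
byte 2: (8a ^ 2d) ^ 67 = a7 ^ 67 = c0
byte 3: (54 ^ 51) ^ 6e = 05 ^ 6e = 6b
byte 4: (6f ^ 06) ^ 61 = 69 ^ 61 = 08
byte 5: (6e ^ 86) ^ 6c = e8 ^ 6c = 84
byte 6: (bc ^ 0d) ^ 20 = b1 ^ 20 = 91
byte 7: (ff ^ a7) ^ 74 = 58 ^ 74 = 2c

93 3c c0 6b 08 84 91 2c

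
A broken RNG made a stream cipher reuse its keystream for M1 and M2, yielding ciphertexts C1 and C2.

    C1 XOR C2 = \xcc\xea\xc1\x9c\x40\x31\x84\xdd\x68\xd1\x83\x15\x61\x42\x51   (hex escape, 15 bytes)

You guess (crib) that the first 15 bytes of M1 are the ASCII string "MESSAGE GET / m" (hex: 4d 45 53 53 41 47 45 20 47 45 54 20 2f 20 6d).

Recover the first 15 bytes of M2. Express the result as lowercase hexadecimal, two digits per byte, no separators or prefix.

Since C1 ⊕ C2 = M1 ⊕ M2, XORing with the guessed M1 bytes yields the corresponding M2 bytes: M2 = (C1 ⊕ C2) ⊕ M1.
cc ^ 4d = 81
ea ^ 45 = af
c1 ^ 53 = 92
9c ^ 53 = cf
40 ^ 41 = 01
31 ^ 47 = 76
84 ^ 45 = c1
dd ^ 20 = fd
68 ^ 47 = 2f
d1 ^ 45 = 94
83 ^ 54 = d7
15 ^ 20 = 35
61 ^ 2f = 4e
42 ^ 20 = 62
51 ^ 6d = 3c

81af92cf0176c1fd2f94d7354e623c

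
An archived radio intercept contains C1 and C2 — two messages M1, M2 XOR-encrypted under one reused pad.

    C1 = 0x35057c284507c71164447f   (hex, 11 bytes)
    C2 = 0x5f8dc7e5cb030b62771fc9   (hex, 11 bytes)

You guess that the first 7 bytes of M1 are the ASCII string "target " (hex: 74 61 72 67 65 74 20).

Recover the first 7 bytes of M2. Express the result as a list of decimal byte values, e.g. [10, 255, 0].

[30, 233, 201, 170, 235, 112, 236]

First, C1 ⊕ C2 = (M1 ⊕ K) ⊕ (M2 ⊕ K) = M1 ⊕ M2, so the key drops out. Then M2 = (M1 ⊕ M2) ⊕ M1 over the first 7 bytes.
byte 0: (35 ^ 5f) ^ 74 = 6a ^ 74 = 1e
byte 1: (05 ^ 8d) ^ 61 = 88 ^ 61 = e9
byte 2: (7c ^ c7) ^ 72 = bb ^ 72 = c9
byte 3: (28 ^ e5) ^ 67 = cd ^ 67 = aa
byte 4: (45 ^ cb) ^ 65 = 8e ^ 65 = eb
byte 5: (07 ^ 03) ^ 74 = 04 ^ 74 = 70
byte 6: (c7 ^ 0b) ^ 20 = cc ^ 20 = ec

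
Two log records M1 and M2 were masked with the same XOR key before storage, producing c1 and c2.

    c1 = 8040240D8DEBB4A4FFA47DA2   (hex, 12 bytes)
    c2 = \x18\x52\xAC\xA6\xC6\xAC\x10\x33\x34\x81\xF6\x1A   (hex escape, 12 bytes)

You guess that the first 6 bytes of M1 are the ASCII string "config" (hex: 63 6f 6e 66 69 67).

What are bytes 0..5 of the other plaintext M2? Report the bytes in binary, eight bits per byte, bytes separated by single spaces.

First, c1 ⊕ c2 = (M1 ⊕ K) ⊕ (M2 ⊕ K) = M1 ⊕ M2, so the key drops out. Then M2 = (M1 ⊕ M2) ⊕ M1 over the first 6 bytes.
byte 0: (80 xor 18) xor 63 = 98 xor 63 = fb
byte 1: (40 xor 52) xor 6f = 12 xor 6f = 7d
byte 2: (24 xor ac) xor 6e = 88 xor 6e = e6
byte 3: (0d xor a6) xor 66 = ab xor 66 = cd
byte 4: (8d xor c6) xor 69 = 4b xor 69 = 22
byte 5: (eb xor ac) xor 67 = 47 xor 67 = 20

11111011 01111101 11100110 11001101 00100010 00100000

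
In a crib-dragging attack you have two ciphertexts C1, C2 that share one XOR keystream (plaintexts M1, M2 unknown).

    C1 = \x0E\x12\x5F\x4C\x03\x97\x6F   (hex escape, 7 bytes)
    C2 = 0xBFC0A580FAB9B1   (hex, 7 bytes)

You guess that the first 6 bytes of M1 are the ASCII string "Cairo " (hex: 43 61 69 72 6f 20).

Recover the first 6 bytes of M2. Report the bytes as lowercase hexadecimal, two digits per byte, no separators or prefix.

First, C1 ⊕ C2 = (M1 ⊕ K) ⊕ (M2 ⊕ K) = M1 ⊕ M2, so the key drops out. Then M2 = (M1 ⊕ M2) ⊕ M1 over the first 6 bytes.
byte 0: (0e ^ bf) ^ 43 = b1 ^ 43 = f2
byte 1: (12 ^ c0) ^ 61 = d2 ^ 61 = b3
byte 2: (5f ^ a5) ^ 69 = fa ^ 69 = 93
byte 3: (4c ^ 80) ^ 72 = cc ^ 72 = be
byte 4: (03 ^ fa) ^ 6f = f9 ^ 6f = 96
byte 5: (97 ^ b9) ^ 20 = 2e ^ 20 = 0e

f2b393be960e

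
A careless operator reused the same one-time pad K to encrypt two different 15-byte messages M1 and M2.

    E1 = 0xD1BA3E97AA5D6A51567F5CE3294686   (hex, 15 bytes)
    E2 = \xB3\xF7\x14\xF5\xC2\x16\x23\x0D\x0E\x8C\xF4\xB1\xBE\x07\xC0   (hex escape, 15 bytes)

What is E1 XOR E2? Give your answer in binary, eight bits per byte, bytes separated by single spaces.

E1 ⊕ E2 = (M1 ⊕ K) ⊕ (M2 ⊕ K) = M1 ⊕ M2 — the shared key cancels under XOR.
209 ⊕ 179 =  98
186 ⊕ 247 =  77
 62 ⊕  20 =  42
151 ⊕ 245 =  98
170 ⊕ 194 = 104
 93 ⊕  22 =  75
106 ⊕  35 =  73
 81 ⊕  13 =  92
 86 ⊕  14 =  88
127 ⊕ 140 = 243
 92 ⊕ 244 = 168
227 ⊕ 177 =  82
 41 ⊕ 190 = 151
 70 ⊕   7 =  65
134 ⊕ 192 =  70

01100010 01001101 00101010 01100010 01101000 01001011 01001001 01011100 01011000 11110011 10101000 01010010 10010111 01000001 01000110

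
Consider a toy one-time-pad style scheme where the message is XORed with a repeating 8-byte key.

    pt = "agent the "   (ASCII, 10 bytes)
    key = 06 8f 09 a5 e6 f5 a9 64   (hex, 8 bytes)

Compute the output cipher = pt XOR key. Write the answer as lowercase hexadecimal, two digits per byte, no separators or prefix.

67e86ccb92d5dd0c63af

The 8-byte key repeats, so the effective keystream is 06 8f 09 a5 e6 f5 a9 64 06 8f.
byte 0: 61 ^ 06 = 67
byte 1: 67 ^ 8f = e8
byte 2: 65 ^ 09 = 6c
byte 3: 6e ^ a5 = cb
byte 4: 74 ^ e6 = 92
byte 5: 20 ^ f5 = d5
byte 6: 74 ^ a9 = dd
byte 7: 68 ^ 64 = 0c
byte 8: 65 ^ 06 = 63
byte 9: 20 ^ 8f = af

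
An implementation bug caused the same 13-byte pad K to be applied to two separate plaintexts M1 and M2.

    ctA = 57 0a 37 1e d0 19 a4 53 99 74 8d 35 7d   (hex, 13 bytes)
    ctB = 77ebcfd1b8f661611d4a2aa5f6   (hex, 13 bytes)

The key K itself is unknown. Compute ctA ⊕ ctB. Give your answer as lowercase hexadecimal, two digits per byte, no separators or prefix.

ctA ⊕ ctB = (M1 ⊕ K) ⊕ (M2 ⊕ K) = M1 ⊕ M2 — the shared key cancels under XOR.
 87 ^ 119 =  32
 10 ^ 235 = 225
 55 ^ 207 = 248
 30 ^ 209 = 207
208 ^ 184 = 104
 25 ^ 246 = 239
164 ^  97 = 197
 83 ^  97 =  50
153 ^  29 = 132
116 ^  74 =  62
141 ^  42 = 167
 53 ^ 165 = 144
125 ^ 246 = 139

20e1f8cf68efc532843ea7908b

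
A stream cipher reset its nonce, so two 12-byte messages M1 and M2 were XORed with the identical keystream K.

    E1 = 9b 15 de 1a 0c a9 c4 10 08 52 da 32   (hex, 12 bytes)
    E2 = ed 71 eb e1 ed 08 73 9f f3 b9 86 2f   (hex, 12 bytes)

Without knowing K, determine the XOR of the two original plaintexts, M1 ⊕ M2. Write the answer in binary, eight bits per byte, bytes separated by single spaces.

E1 ⊕ E2 = (M1 ⊕ K) ⊕ (M2 ⊕ K) = M1 ⊕ M2 — the shared key cancels under XOR.
9b ⊕ ed = 76
15 ⊕ 71 = 64
de ⊕ eb = 35
1a ⊕ e1 = fb
0c ⊕ ed = e1
a9 ⊕ 08 = a1
c4 ⊕ 73 = b7
10 ⊕ 9f = 8f
08 ⊕ f3 = fb
52 ⊕ b9 = eb
da ⊕ 86 = 5c
32 ⊕ 2f = 1d

01110110 01100100 00110101 11111011 11100001 10100001 10110111 10001111 11111011 11101011 01011100 00011101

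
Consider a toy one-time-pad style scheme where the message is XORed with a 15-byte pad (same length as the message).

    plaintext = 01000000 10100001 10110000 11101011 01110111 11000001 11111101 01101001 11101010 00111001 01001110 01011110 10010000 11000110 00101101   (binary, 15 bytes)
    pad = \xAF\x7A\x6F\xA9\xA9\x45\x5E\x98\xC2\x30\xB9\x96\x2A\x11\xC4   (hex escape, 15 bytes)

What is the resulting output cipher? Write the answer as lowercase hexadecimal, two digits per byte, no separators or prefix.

efdbdf42de84a3f12809f7c8bad7e9

XOR is its own inverse, so applying the key byte-wise gives the result directly.
byte 0: 01000000 xor 10101111 = 11101111
byte 1: 10100001 xor 01111010 = 11011011
byte 2: 10110000 xor 01101111 = 11011111
byte 3: 11101011 xor 10101001 = 01000010
byte 4: 01110111 xor 10101001 = 11011110
byte 5: 11000001 xor 01000101 = 10000100
byte 6: 11111101 xor 01011110 = 10100011
byte 7: 01101001 xor 10011000 = 11110001
byte 8: 11101010 xor 11000010 = 00101000
byte 9: 00111001 xor 00110000 = 00001001
byte 10: 01001110 xor 10111001 = 11110111
byte 11: 01011110 xor 10010110 = 11001000
byte 12: 10010000 xor 00101010 = 10111010
byte 13: 11000110 xor 00010001 = 11010111
byte 14: 00101101 xor 11000100 = 11101001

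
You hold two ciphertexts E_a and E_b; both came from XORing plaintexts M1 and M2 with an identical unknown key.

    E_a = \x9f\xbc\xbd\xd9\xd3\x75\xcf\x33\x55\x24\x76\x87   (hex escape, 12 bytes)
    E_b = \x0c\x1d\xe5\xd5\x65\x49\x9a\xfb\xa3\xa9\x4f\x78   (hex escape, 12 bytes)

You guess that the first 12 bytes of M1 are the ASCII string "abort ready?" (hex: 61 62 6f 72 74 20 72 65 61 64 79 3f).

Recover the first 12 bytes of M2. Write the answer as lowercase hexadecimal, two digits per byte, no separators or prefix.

f2c3377ec21c27ad97e940c0

First, E_a ⊕ E_b = (M1 ⊕ K) ⊕ (M2 ⊕ K) = M1 ⊕ M2, so the key drops out. Then M2 = (M1 ⊕ M2) ⊕ M1 over the first 12 bytes.
byte 0: (9f XOR 0c) XOR 61 = 93 XOR 61 = f2
byte 1: (bc XOR 1d) XOR 62 = a1 XOR 62 = c3
byte 2: (bd XOR e5) XOR 6f = 58 XOR 6f = 37
byte 3: (d9 XOR d5) XOR 72 = 0c XOR 72 = 7e
byte 4: (d3 XOR 65) XOR 74 = b6 XOR 74 = c2
byte 5: (75 XOR 49) XOR 20 = 3c XOR 20 = 1c
byte 6: (cf XOR 9a) XOR 72 = 55 XOR 72 = 27
byte 7: (33 XOR fb) XOR 65 = c8 XOR 65 = ad
byte 8: (55 XOR a3) XOR 61 = f6 XOR 61 = 97
byte 9: (24 XOR a9) XOR 64 = 8d XOR 64 = e9
byte 10: (76 XOR 4f) XOR 79 = 39 XOR 79 = 40
byte 11: (87 XOR 78) XOR 3f = ff XOR 3f = c0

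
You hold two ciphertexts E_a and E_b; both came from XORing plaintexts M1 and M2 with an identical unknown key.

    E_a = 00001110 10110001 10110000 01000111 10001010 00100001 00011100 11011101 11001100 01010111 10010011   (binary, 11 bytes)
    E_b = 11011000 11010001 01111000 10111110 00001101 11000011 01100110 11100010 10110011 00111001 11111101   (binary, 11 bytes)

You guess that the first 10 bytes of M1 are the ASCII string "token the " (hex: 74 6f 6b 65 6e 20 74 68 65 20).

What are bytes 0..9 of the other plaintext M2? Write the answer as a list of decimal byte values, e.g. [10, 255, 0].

[162, 15, 163, 156, 233, 194, 14, 87, 26, 78]

First, E_a ⊕ E_b = (M1 ⊕ K) ⊕ (M2 ⊕ K) = M1 ⊕ M2, so the key drops out. Then M2 = (M1 ⊕ M2) ⊕ M1 over the first 10 bytes.
byte 0: (0e xor d8) xor 74 = d6 xor 74 = a2
byte 1: (b1 xor d1) xor 6f = 60 xor 6f = 0f
byte 2: (b0 xor 78) xor 6b = c8 xor 6b = a3
byte 3: (47 xor be) xor 65 = f9 xor 65 = 9c
byte 4: (8a xor 0d) xor 6e = 87 xor 6e = e9
byte 5: (21 xor c3) xor 20 = e2 xor 20 = c2
byte 6: (1c xor 66) xor 74 = 7a xor 74 = 0e
byte 7: (dd xor e2) xor 68 = 3f xor 68 = 57
byte 8: (cc xor b3) xor 65 = 7f xor 65 = 1a
byte 9: (57 xor 39) xor 20 = 6e xor 20 = 4e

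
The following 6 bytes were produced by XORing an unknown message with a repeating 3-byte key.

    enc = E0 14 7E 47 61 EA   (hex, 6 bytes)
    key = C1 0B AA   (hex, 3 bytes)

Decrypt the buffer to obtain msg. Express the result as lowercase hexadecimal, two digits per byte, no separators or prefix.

211fd4866a40

The 3-byte key repeats, so the effective keystream is c1 0b aa c1 0b aa.
byte 0: 11100000 xor 11000001 = 00100001
byte 1: 00010100 xor 00001011 = 00011111
byte 2: 01111110 xor 10101010 = 11010100
byte 3: 01000111 xor 11000001 = 10000110
byte 4: 01100001 xor 00001011 = 01101010
byte 5: 11101010 xor 10101010 = 01000000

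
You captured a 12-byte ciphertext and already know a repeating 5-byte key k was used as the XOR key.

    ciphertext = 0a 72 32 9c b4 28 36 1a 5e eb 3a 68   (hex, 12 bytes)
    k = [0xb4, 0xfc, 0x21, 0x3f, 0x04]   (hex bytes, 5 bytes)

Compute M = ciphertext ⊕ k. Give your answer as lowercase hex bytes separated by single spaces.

be 8e 13 a3 b0 9c ca 3b 61 ef 8e 94

The 5-byte key repeats, so the effective keystream is b4 fc 21 3f 04 b4 fc 21 3f 04 b4 fc.
byte 0: 0a XOR b4 = be
byte 1: 72 XOR fc = 8e
byte 2: 32 XOR 21 = 13
byte 3: 9c XOR 3f = a3
byte 4: b4 XOR 04 = b0
byte 5: 28 XOR b4 = 9c
byte 6: 36 XOR fc = ca
byte 7: 1a XOR 21 = 3b
byte 8: 5e XOR 3f = 61
byte 9: eb XOR 04 = ef
byte 10: 3a XOR b4 = 8e
byte 11: 68 XOR fc = 94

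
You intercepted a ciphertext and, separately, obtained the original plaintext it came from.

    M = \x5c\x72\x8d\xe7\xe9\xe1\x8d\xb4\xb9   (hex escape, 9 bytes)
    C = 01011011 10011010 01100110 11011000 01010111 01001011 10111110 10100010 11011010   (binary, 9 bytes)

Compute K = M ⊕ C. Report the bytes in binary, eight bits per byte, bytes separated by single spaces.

Since C = M ⊕ K, XORing both sides with M gives K = M ⊕ C.
 92 xor  91 =   7
114 xor 154 = 232
141 xor 102 = 235
231 xor 216 =  63
233 xor  87 = 190
225 xor  75 = 170
141 xor 190 =  51
180 xor 162 =  22
185 xor 218 =  99

00000111 11101000 11101011 00111111 10111110 10101010 00110011 00010110 01100011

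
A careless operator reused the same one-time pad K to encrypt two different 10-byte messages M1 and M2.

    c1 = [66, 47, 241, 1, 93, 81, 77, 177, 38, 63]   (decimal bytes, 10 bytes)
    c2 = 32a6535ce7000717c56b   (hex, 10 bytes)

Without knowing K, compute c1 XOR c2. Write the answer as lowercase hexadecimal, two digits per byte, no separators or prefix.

7089a25dba514aa6e354

c1 ⊕ c2 = (M1 ⊕ K) ⊕ (M2 ⊕ K) = M1 ⊕ M2 — the shared key cancels under XOR.
42 ⊕ 32 = 70
2f ⊕ a6 = 89
f1 ⊕ 53 = a2
01 ⊕ 5c = 5d
5d ⊕ e7 = ba
51 ⊕ 00 = 51
4d ⊕ 07 = 4a
b1 ⊕ 17 = a6
26 ⊕ c5 = e3
3f ⊕ 6b = 54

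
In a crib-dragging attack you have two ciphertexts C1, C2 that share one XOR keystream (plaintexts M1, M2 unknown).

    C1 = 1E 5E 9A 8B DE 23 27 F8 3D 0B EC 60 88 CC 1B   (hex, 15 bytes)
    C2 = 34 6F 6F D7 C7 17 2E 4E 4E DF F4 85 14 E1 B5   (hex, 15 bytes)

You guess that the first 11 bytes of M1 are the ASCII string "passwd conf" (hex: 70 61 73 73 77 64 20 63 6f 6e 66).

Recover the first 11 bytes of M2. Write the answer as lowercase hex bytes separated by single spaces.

First, C1 ⊕ C2 = (M1 ⊕ K) ⊕ (M2 ⊕ K) = M1 ⊕ M2, so the key drops out. Then M2 = (M1 ⊕ M2) ⊕ M1 over the first 11 bytes.
byte 0: (1e ^ 34) ^ 70 = 2a ^ 70 = 5a
byte 1: (5e ^ 6f) ^ 61 = 31 ^ 61 = 50
byte 2: (9a ^ 6f) ^ 73 = f5 ^ 73 = 86
byte 3: (8b ^ d7) ^ 73 = 5c ^ 73 = 2f
byte 4: (de ^ c7) ^ 77 = 19 ^ 77 = 6e
byte 5: (23 ^ 17) ^ 64 = 34 ^ 64 = 50
byte 6: (27 ^ 2e) ^ 20 = 09 ^ 20 = 29
byte 7: (f8 ^ 4e) ^ 63 = b6 ^ 63 = d5
byte 8: (3d ^ 4e) ^ 6f = 73 ^ 6f = 1c
byte 9: (0b ^ df) ^ 6e = d4 ^ 6e = ba
byte 10: (ec ^ f4) ^ 66 = 18 ^ 66 = 7e

5a 50 86 2f 6e 50 29 d5 1c ba 7e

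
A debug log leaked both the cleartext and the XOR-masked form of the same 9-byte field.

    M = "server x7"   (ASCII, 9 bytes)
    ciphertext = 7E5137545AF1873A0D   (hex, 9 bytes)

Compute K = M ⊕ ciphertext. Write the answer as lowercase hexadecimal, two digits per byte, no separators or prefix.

0d3445223f83a7423a

Since ciphertext = M ⊕ K, XORing both sides with M gives K = M ⊕ ciphertext.
73 XOR 7e = 0d
65 XOR 51 = 34
72 XOR 37 = 45
76 XOR 54 = 22
65 XOR 5a = 3f
72 XOR f1 = 83
20 XOR 87 = a7
78 XOR 3a = 42
37 XOR 0d = 3a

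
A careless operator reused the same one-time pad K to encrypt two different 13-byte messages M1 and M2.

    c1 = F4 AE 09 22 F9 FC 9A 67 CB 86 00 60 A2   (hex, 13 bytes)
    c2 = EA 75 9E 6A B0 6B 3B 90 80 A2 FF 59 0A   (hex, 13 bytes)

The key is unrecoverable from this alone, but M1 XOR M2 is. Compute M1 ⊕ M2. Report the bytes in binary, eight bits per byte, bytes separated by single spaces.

c1 ⊕ c2 = (M1 ⊕ K) ⊕ (M2 ⊕ K) = M1 ⊕ M2 — the shared key cancels under XOR.
f4 ⊕ ea = 1e
ae ⊕ 75 = db
09 ⊕ 9e = 97
22 ⊕ 6a = 48
f9 ⊕ b0 = 49
fc ⊕ 6b = 97
9a ⊕ 3b = a1
67 ⊕ 90 = f7
cb ⊕ 80 = 4b
86 ⊕ a2 = 24
00 ⊕ ff = ff
60 ⊕ 59 = 39
a2 ⊕ 0a = a8

00011110 11011011 10010111 01001000 01001001 10010111 10100001 11110111 01001011 00100100 11111111 00111001 10101000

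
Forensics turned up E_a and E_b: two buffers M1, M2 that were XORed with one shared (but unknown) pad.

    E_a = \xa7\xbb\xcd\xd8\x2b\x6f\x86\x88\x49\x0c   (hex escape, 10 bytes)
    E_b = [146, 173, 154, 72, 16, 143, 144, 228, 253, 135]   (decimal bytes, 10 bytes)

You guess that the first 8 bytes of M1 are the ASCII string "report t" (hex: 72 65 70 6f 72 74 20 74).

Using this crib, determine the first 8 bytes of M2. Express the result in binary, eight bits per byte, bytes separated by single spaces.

01000111 01110011 00100111 11111111 01001001 10010100 00110110 00011000

First, E_a ⊕ E_b = (M1 ⊕ K) ⊕ (M2 ⊕ K) = M1 ⊕ M2, so the key drops out. Then M2 = (M1 ⊕ M2) ⊕ M1 over the first 8 bytes.
byte 0: (a7 XOR 92) XOR 72 = 35 XOR 72 = 47
byte 1: (bb XOR ad) XOR 65 = 16 XOR 65 = 73
byte 2: (cd XOR 9a) XOR 70 = 57 XOR 70 = 27
byte 3: (d8 XOR 48) XOR 6f = 90 XOR 6f = ff
byte 4: (2b XOR 10) XOR 72 = 3b XOR 72 = 49
byte 5: (6f XOR 8f) XOR 74 = e0 XOR 74 = 94
byte 6: (86 XOR 90) XOR 20 = 16 XOR 20 = 36
byte 7: (88 XOR e4) XOR 74 = 6c XOR 74 = 18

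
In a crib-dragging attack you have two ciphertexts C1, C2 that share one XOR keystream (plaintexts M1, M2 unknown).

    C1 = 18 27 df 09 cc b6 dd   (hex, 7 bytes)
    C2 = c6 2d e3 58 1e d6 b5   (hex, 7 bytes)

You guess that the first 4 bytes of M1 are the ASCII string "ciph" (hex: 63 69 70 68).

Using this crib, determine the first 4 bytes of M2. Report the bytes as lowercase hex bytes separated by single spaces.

bd 63 4c 39

First, C1 ⊕ C2 = (M1 ⊕ K) ⊕ (M2 ⊕ K) = M1 ⊕ M2, so the key drops out. Then M2 = (M1 ⊕ M2) ⊕ M1 over the first 4 bytes.
byte 0: (18 xor c6) xor 63 = de xor 63 = bd
byte 1: (27 xor 2d) xor 69 = 0a xor 69 = 63
byte 2: (df xor e3) xor 70 = 3c xor 70 = 4c
byte 3: (09 xor 58) xor 68 = 51 xor 68 = 39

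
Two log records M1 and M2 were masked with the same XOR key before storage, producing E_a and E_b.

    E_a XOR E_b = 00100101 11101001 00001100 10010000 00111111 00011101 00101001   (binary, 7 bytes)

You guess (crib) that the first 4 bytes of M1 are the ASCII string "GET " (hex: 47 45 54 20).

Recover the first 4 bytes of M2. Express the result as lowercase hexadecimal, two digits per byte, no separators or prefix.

62ac58b0

Since E_a ⊕ E_b = M1 ⊕ M2, XORing with the guessed M1 bytes yields the corresponding M2 bytes: M2 = (E_a ⊕ E_b) ⊕ M1.
byte 0: 25 ^ 47 = 62
byte 1: e9 ^ 45 = ac
byte 2: 0c ^ 54 = 58
byte 3: 90 ^ 20 = b0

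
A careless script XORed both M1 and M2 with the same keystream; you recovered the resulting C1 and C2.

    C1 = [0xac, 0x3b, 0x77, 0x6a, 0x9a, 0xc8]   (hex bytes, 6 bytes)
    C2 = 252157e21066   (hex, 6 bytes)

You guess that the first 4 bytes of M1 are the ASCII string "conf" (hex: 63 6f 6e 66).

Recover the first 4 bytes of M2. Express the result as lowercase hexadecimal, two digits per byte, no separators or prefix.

First, C1 ⊕ C2 = (M1 ⊕ K) ⊕ (M2 ⊕ K) = M1 ⊕ M2, so the key drops out. Then M2 = (M1 ⊕ M2) ⊕ M1 over the first 4 bytes.
byte 0: (ac ^ 25) ^ 63 = 89 ^ 63 = ea
byte 1: (3b ^ 21) ^ 6f = 1a ^ 6f = 75
byte 2: (77 ^ 57) ^ 6e = 20 ^ 6e = 4e
byte 3: (6a ^ e2) ^ 66 = 88 ^ 66 = ee

ea754eee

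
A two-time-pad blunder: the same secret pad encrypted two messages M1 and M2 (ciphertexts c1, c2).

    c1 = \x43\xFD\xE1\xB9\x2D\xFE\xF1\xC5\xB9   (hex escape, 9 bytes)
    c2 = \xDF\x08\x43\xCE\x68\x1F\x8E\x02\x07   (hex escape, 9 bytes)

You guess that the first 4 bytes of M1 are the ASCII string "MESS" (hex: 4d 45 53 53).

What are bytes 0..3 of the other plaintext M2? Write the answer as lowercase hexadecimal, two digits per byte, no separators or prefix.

First, c1 ⊕ c2 = (M1 ⊕ K) ⊕ (M2 ⊕ K) = M1 ⊕ M2, so the key drops out. Then M2 = (M1 ⊕ M2) ⊕ M1 over the first 4 bytes.
byte 0: (43 xor df) xor 4d = 9c xor 4d = d1
byte 1: (fd xor 08) xor 45 = f5 xor 45 = b0
byte 2: (e1 xor 43) xor 53 = a2 xor 53 = f1
byte 3: (b9 xor ce) xor 53 = 77 xor 53 = 24

d1b0f124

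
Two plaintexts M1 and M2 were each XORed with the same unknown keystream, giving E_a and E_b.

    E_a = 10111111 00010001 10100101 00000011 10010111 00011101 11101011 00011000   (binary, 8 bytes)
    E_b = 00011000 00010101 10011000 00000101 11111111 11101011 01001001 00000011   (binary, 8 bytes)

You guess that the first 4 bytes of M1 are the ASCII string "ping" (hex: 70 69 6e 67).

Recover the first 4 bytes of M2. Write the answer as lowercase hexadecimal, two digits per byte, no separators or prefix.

First, E_a ⊕ E_b = (M1 ⊕ K) ⊕ (M2 ⊕ K) = M1 ⊕ M2, so the key drops out. Then M2 = (M1 ⊕ M2) ⊕ M1 over the first 4 bytes.
byte 0: (bf ⊕ 18) ⊕ 70 = a7 ⊕ 70 = d7
byte 1: (11 ⊕ 15) ⊕ 69 = 04 ⊕ 69 = 6d
byte 2: (a5 ⊕ 98) ⊕ 6e = 3d ⊕ 6e = 53
byte 3: (03 ⊕ 05) ⊕ 67 = 06 ⊕ 67 = 61

d76d5361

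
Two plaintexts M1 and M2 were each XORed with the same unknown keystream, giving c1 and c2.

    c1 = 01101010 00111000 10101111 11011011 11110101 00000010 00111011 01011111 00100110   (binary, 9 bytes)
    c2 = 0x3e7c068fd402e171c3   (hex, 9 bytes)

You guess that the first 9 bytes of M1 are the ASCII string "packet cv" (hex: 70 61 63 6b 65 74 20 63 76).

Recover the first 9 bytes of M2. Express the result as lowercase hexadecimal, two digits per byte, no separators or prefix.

2425ca3f4474fa4d93

First, c1 ⊕ c2 = (M1 ⊕ K) ⊕ (M2 ⊕ K) = M1 ⊕ M2, so the key drops out. Then M2 = (M1 ⊕ M2) ⊕ M1 over the first 9 bytes.
byte 0: (6a xor 3e) xor 70 = 54 xor 70 = 24
byte 1: (38 xor 7c) xor 61 = 44 xor 61 = 25
byte 2: (af xor 06) xor 63 = a9 xor 63 = ca
byte 3: (db xor 8f) xor 6b = 54 xor 6b = 3f
byte 4: (f5 xor d4) xor 65 = 21 xor 65 = 44
byte 5: (02 xor 02) xor 74 = 00 xor 74 = 74
byte 6: (3b xor e1) xor 20 = da xor 20 = fa
byte 7: (5f xor 71) xor 63 = 2e xor 63 = 4d
byte 8: (26 xor c3) xor 76 = e5 xor 76 = 93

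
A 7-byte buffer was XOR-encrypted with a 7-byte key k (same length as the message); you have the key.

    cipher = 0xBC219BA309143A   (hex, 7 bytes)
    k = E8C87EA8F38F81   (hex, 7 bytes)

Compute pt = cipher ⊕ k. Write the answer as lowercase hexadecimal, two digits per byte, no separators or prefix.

XOR is its own inverse, so applying the key byte-wise gives the result directly.
bc ^ e8 = 54
21 ^ c8 = e9
9b ^ 7e = e5
a3 ^ a8 = 0b
09 ^ f3 = fa
14 ^ 8f = 9b
3a ^ 81 = bb

54e9e50bfa9bbb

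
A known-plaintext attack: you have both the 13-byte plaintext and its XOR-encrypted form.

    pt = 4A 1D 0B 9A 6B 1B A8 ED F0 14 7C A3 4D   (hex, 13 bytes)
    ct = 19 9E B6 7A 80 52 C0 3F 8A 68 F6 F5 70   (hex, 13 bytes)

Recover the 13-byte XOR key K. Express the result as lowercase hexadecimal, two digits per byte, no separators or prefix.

Since ct = pt ⊕ K, XORing both sides with pt gives K = pt ⊕ ct.
4a xor 19 = 53
1d xor 9e = 83
0b xor b6 = bd
9a xor 7a = e0
6b xor 80 = eb
1b xor 52 = 49
a8 xor c0 = 68
ed xor 3f = d2
f0 xor 8a = 7a
14 xor 68 = 7c
7c xor f6 = 8a
a3 xor f5 = 56
4d xor 70 = 3d

5383bde0eb4968d27a7c8a563d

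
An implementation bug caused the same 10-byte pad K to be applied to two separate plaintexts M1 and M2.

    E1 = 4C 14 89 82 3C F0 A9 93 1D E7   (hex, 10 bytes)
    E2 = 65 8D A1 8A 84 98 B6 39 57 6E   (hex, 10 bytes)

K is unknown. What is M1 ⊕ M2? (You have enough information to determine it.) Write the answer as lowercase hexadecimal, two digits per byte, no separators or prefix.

E1 ⊕ E2 = (M1 ⊕ K) ⊕ (M2 ⊕ K) = M1 ⊕ M2 — the shared key cancels under XOR.
4c ⊕ 65 = 29
14 ⊕ 8d = 99
89 ⊕ a1 = 28
82 ⊕ 8a = 08
3c ⊕ 84 = b8
f0 ⊕ 98 = 68
a9 ⊕ b6 = 1f
93 ⊕ 39 = aa
1d ⊕ 57 = 4a
e7 ⊕ 6e = 89

29992808b8681faa4a89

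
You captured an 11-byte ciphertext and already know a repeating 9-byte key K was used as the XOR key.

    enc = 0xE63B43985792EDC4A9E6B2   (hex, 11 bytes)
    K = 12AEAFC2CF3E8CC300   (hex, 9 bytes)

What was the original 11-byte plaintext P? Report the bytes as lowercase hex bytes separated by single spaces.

The 9-byte key repeats, so the effective keystream is 12 ae af c2 cf 3e 8c c3 00 12 ae.
byte 0: 11100110 ^ 00010010 = 11110100
byte 1: 00111011 ^ 10101110 = 10010101
byte 2: 01000011 ^ 10101111 = 11101100
byte 3: 10011000 ^ 11000010 = 01011010
byte 4: 01010111 ^ 11001111 = 10011000
byte 5: 10010010 ^ 00111110 = 10101100
byte 6: 11101101 ^ 10001100 = 01100001
byte 7: 11000100 ^ 11000011 = 00000111
byte 8: 10101001 ^ 00000000 = 10101001
byte 9: 11100110 ^ 00010010 = 11110100
byte 10: 10110010 ^ 10101110 = 00011100

f4 95 ec 5a 98 ac 61 07 a9 f4 1c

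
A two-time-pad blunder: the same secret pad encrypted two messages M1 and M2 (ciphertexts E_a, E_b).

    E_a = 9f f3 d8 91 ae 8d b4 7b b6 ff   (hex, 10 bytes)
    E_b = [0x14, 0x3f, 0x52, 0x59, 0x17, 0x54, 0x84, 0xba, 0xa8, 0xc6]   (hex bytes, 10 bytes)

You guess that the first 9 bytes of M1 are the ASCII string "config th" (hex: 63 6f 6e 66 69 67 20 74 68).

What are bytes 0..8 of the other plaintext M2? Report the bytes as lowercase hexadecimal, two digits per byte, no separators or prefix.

e8a3e4aed0be10b576

First, E_a ⊕ E_b = (M1 ⊕ K) ⊕ (M2 ⊕ K) = M1 ⊕ M2, so the key drops out. Then M2 = (M1 ⊕ M2) ⊕ M1 over the first 9 bytes.
byte 0: (9f ⊕ 14) ⊕ 63 = 8b ⊕ 63 = e8
byte 1: (f3 ⊕ 3f) ⊕ 6f = cc ⊕ 6f = a3
byte 2: (d8 ⊕ 52) ⊕ 6e = 8a ⊕ 6e = e4
byte 3: (91 ⊕ 59) ⊕ 66 = c8 ⊕ 66 = ae
byte 4: (ae ⊕ 17) ⊕ 69 = b9 ⊕ 69 = d0
byte 5: (8d ⊕ 54) ⊕ 67 = d9 ⊕ 67 = be
byte 6: (b4 ⊕ 84) ⊕ 20 = 30 ⊕ 20 = 10
byte 7: (7b ⊕ ba) ⊕ 74 = c1 ⊕ 74 = b5
byte 8: (b6 ⊕ a8) ⊕ 68 = 1e ⊕ 68 = 76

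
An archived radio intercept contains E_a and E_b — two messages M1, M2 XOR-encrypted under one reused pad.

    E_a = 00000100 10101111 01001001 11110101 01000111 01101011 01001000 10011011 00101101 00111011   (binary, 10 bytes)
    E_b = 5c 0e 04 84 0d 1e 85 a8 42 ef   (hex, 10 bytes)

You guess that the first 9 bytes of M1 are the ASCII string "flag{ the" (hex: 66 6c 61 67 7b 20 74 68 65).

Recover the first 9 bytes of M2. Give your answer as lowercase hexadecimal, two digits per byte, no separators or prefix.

3ecd2c163155b95b0a

First, E_a ⊕ E_b = (M1 ⊕ K) ⊕ (M2 ⊕ K) = M1 ⊕ M2, so the key drops out. Then M2 = (M1 ⊕ M2) ⊕ M1 over the first 9 bytes.
byte 0: (04 XOR 5c) XOR 66 = 58 XOR 66 = 3e
byte 1: (af XOR 0e) XOR 6c = a1 XOR 6c = cd
byte 2: (49 XOR 04) XOR 61 = 4d XOR 61 = 2c
byte 3: (f5 XOR 84) XOR 67 = 71 XOR 67 = 16
byte 4: (47 XOR 0d) XOR 7b = 4a XOR 7b = 31
byte 5: (6b XOR 1e) XOR 20 = 75 XOR 20 = 55
byte 6: (48 XOR 85) XOR 74 = cd XOR 74 = b9
byte 7: (9b XOR a8) XOR 68 = 33 XOR 68 = 5b
byte 8: (2d XOR 42) XOR 65 = 6f XOR 65 = 0a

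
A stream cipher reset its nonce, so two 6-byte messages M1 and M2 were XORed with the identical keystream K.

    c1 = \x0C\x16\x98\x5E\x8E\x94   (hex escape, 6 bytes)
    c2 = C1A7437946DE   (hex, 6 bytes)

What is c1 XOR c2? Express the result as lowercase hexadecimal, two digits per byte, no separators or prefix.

c1 ⊕ c2 = (M1 ⊕ K) ⊕ (M2 ⊕ K) = M1 ⊕ M2 — the shared key cancels under XOR.
byte 0: 0c ⊕ c1 = cd
byte 1: 16 ⊕ a7 = b1
byte 2: 98 ⊕ 43 = db
byte 3: 5e ⊕ 79 = 27
byte 4: 8e ⊕ 46 = c8
byte 5: 94 ⊕ de = 4a

cdb1db27c84a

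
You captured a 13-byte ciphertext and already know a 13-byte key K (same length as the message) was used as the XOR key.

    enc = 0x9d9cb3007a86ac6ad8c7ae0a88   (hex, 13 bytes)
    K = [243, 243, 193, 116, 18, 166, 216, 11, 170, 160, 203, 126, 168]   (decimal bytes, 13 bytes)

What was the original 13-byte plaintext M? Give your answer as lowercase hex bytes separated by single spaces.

6e 6f 72 74 68 20 74 61 72 67 65 74 20

byte 0: 10011101 ^ 11110011 = 01101110
byte 1: 10011100 ^ 11110011 = 01101111
byte 2: 10110011 ^ 11000001 = 01110010
byte 3: 00000000 ^ 01110100 = 01110100
byte 4: 01111010 ^ 00010010 = 01101000
byte 5: 10000110 ^ 10100110 = 00100000
byte 6: 10101100 ^ 11011000 = 01110100
byte 7: 01101010 ^ 00001011 = 01100001
byte 8: 11011000 ^ 10101010 = 01110010
byte 9: 11000111 ^ 10100000 = 01100111
byte 10: 10101110 ^ 11001011 = 01100101
byte 11: 00001010 ^ 01111110 = 01110100
byte 12: 10001000 ^ 10101000 = 00100000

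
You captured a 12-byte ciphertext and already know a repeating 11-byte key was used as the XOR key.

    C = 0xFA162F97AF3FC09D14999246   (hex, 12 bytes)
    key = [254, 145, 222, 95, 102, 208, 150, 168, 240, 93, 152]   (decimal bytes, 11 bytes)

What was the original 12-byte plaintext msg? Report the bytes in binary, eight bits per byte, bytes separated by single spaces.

The 11-byte key repeats, so the effective keystream is fe 91 de 5f 66 d0 96 a8 f0 5d 98 fe.
byte 0: fa ⊕ fe = 04
byte 1: 16 ⊕ 91 = 87
byte 2: 2f ⊕ de = f1
byte 3: 97 ⊕ 5f = c8
byte 4: af ⊕ 66 = c9
byte 5: 3f ⊕ d0 = ef
byte 6: c0 ⊕ 96 = 56
byte 7: 9d ⊕ a8 = 35
byte 8: 14 ⊕ f0 = e4
byte 9: 99 ⊕ 5d = c4
byte 10: 92 ⊕ 98 = 0a
byte 11: 46 ⊕ fe = b8

00000100 10000111 11110001 11001000 11001001 11101111 01010110 00110101 11100100 11000100 00001010 10111000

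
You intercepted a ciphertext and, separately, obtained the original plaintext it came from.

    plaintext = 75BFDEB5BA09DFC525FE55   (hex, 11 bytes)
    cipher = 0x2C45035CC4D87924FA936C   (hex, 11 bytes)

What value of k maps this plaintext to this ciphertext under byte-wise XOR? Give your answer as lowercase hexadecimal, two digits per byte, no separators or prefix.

59fadde97ed1a6e1df6d39

Since cipher = plaintext ⊕ k, XORing both sides with plaintext gives k = plaintext ⊕ cipher.
75 xor 2c = 59
bf xor 45 = fa
de xor 03 = dd
b5 xor 5c = e9
ba xor c4 = 7e
09 xor d8 = d1
df xor 79 = a6
c5 xor 24 = e1
25 xor fa = df
fe xor 93 = 6d
55 xor 6c = 39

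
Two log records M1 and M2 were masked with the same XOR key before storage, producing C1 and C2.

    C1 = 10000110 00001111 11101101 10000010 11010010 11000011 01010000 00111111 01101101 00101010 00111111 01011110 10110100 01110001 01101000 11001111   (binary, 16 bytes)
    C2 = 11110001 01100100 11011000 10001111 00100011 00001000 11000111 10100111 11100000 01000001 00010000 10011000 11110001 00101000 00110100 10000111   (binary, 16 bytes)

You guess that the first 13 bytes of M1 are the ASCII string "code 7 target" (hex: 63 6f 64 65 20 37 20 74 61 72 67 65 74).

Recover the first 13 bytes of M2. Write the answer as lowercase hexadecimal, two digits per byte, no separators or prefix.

First, C1 ⊕ C2 = (M1 ⊕ K) ⊕ (M2 ⊕ K) = M1 ⊕ M2, so the key drops out. Then M2 = (M1 ⊕ M2) ⊕ M1 over the first 13 bytes.
byte 0: (86 ⊕ f1) ⊕ 63 = 77 ⊕ 63 = 14
byte 1: (0f ⊕ 64) ⊕ 6f = 6b ⊕ 6f = 04
byte 2: (ed ⊕ d8) ⊕ 64 = 35 ⊕ 64 = 51
byte 3: (82 ⊕ 8f) ⊕ 65 = 0d ⊕ 65 = 68
byte 4: (d2 ⊕ 23) ⊕ 20 = f1 ⊕ 20 = d1
byte 5: (c3 ⊕ 08) ⊕ 37 = cb ⊕ 37 = fc
byte 6: (50 ⊕ c7) ⊕ 20 = 97 ⊕ 20 = b7
byte 7: (3f ⊕ a7) ⊕ 74 = 98 ⊕ 74 = ec
byte 8: (6d ⊕ e0) ⊕ 61 = 8d ⊕ 61 = ec
byte 9: (2a ⊕ 41) ⊕ 72 = 6b ⊕ 72 = 19
byte 10: (3f ⊕ 10) ⊕ 67 = 2f ⊕ 67 = 48
byte 11: (5e ⊕ 98) ⊕ 65 = c6 ⊕ 65 = a3
byte 12: (b4 ⊕ f1) ⊕ 74 = 45 ⊕ 74 = 31

14045168d1fcb7ecec1948a331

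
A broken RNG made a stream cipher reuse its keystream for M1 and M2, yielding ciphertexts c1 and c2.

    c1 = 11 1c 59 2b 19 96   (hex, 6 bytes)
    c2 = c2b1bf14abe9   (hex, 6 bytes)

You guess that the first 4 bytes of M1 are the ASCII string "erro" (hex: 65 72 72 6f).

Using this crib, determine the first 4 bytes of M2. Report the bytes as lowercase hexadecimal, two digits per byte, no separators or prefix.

First, c1 ⊕ c2 = (M1 ⊕ K) ⊕ (M2 ⊕ K) = M1 ⊕ M2, so the key drops out. Then M2 = (M1 ⊕ M2) ⊕ M1 over the first 4 bytes.
byte 0: (11 ⊕ c2) ⊕ 65 = d3 ⊕ 65 = b6
byte 1: (1c ⊕ b1) ⊕ 72 = ad ⊕ 72 = df
byte 2: (59 ⊕ bf) ⊕ 72 = e6 ⊕ 72 = 94
byte 3: (2b ⊕ 14) ⊕ 6f = 3f ⊕ 6f = 50

b6df9450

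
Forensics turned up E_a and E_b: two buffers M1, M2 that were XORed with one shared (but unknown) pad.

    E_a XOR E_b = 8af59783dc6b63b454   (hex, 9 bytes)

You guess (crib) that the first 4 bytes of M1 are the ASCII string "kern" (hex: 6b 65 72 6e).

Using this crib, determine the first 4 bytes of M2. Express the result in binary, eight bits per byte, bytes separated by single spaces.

11100001 10010000 11100101 11101101

Since E_a ⊕ E_b = M1 ⊕ M2, XORing with the guessed M1 bytes yields the corresponding M2 bytes: M2 = (E_a ⊕ E_b) ⊕ M1.
10001010 XOR 01101011 = 11100001
11110101 XOR 01100101 = 10010000
10010111 XOR 01110010 = 11100101
10000011 XOR 01101110 = 11101101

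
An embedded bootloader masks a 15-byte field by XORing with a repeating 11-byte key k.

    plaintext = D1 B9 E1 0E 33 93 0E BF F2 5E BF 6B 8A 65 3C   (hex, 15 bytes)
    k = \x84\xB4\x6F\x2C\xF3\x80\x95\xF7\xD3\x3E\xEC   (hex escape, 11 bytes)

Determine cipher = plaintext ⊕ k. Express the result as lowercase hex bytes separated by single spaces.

55 0d 8e 22 c0 13 9b 48 21 60 53 ef 3e 0a 10

The 11-byte key repeats, so the effective keystream is 84 b4 6f 2c f3 80 95 f7 d3 3e ec 84 b4 6f 2c.
byte 0: 11010001 xor 10000100 = 01010101
byte 1: 10111001 xor 10110100 = 00001101
byte 2: 11100001 xor 01101111 = 10001110
byte 3: 00001110 xor 00101100 = 00100010
byte 4: 00110011 xor 11110011 = 11000000
byte 5: 10010011 xor 10000000 = 00010011
byte 6: 00001110 xor 10010101 = 10011011
byte 7: 10111111 xor 11110111 = 01001000
byte 8: 11110010 xor 11010011 = 00100001
byte 9: 01011110 xor 00111110 = 01100000
byte 10: 10111111 xor 11101100 = 01010011
byte 11: 01101011 xor 10000100 = 11101111
byte 12: 10001010 xor 10110100 = 00111110
byte 13: 01100101 xor 01101111 = 00001010
byte 14: 00111100 xor 00101100 = 00010000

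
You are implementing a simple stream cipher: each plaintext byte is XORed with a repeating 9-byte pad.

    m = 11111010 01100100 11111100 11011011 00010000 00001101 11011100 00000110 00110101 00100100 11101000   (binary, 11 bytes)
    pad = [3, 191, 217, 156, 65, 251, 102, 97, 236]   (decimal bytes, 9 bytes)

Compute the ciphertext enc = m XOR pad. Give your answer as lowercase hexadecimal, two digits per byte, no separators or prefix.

The 9-byte key repeats, so the effective keystream is 03 bf d9 9c 41 fb 66 61 ec 03 bf.
byte 0: fa ^ 03 = f9
byte 1: 64 ^ bf = db
byte 2: fc ^ d9 = 25
byte 3: db ^ 9c = 47
byte 4: 10 ^ 41 = 51
byte 5: 0d ^ fb = f6
byte 6: dc ^ 66 = ba
byte 7: 06 ^ 61 = 67
byte 8: 35 ^ ec = d9
byte 9: 24 ^ 03 = 27
byte 10: e8 ^ bf = 57

f9db254751f6ba67d92757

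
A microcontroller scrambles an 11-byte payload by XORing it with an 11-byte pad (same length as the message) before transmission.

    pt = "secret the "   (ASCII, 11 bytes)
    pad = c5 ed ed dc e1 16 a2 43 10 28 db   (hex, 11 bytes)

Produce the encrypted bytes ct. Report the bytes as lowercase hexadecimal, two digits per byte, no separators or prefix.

XOR is its own inverse, so applying the key byte-wise gives the result directly.
01110011 xor 11000101 = 10110110
01100101 xor 11101101 = 10001000
01100011 xor 11101101 = 10001110
01110010 xor 11011100 = 10101110
01100101 xor 11100001 = 10000100
01110100 xor 00010110 = 01100010
00100000 xor 10100010 = 10000010
01110100 xor 01000011 = 00110111
01101000 xor 00010000 = 01111000
01100101 xor 00101000 = 01001101
00100000 xor 11011011 = 11111011

b6888eae84628237784dfb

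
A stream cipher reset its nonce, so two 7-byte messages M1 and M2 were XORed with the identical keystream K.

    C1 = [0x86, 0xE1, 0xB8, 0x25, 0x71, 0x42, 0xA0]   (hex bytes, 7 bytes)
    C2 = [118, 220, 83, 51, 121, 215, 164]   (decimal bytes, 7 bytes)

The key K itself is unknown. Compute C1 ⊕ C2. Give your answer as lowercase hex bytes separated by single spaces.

f0 3d eb 16 08 95 04

C1 ⊕ C2 = (M1 ⊕ K) ⊕ (M2 ⊕ K) = M1 ⊕ M2 — the shared key cancels under XOR.
134 XOR 118 = 240
225 XOR 220 =  61
184 XOR  83 = 235
 37 XOR  51 =  22
113 XOR 121 =   8
 66 XOR 215 = 149
160 XOR 164 =   4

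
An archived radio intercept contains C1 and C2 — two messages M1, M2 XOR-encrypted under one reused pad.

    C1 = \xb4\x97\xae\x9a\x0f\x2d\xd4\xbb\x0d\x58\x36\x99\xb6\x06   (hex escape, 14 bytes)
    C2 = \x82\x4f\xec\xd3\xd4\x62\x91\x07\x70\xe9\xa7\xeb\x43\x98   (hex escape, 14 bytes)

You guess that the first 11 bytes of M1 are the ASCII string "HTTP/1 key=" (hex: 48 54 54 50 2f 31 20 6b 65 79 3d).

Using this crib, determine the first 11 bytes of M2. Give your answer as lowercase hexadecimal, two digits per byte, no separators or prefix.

7e8c1619f47e65d718c8ac

First, C1 ⊕ C2 = (M1 ⊕ K) ⊕ (M2 ⊕ K) = M1 ⊕ M2, so the key drops out. Then M2 = (M1 ⊕ M2) ⊕ M1 over the first 11 bytes.
byte 0: (b4 ^ 82) ^ 48 = 36 ^ 48 = 7e
byte 1: (97 ^ 4f) ^ 54 = d8 ^ 54 = 8c
byte 2: (ae ^ ec) ^ 54 = 42 ^ 54 = 16
byte 3: (9a ^ d3) ^ 50 = 49 ^ 50 = 19
byte 4: (0f ^ d4) ^ 2f = db ^ 2f = f4
byte 5: (2d ^ 62) ^ 31 = 4f ^ 31 = 7e
byte 6: (d4 ^ 91) ^ 20 = 45 ^ 20 = 65
byte 7: (bb ^ 07) ^ 6b = bc ^ 6b = d7
byte 8: (0d ^ 70) ^ 65 = 7d ^ 65 = 18
byte 9: (58 ^ e9) ^ 79 = b1 ^ 79 = c8
byte 10: (36 ^ a7) ^ 3d = 91 ^ 3d = ac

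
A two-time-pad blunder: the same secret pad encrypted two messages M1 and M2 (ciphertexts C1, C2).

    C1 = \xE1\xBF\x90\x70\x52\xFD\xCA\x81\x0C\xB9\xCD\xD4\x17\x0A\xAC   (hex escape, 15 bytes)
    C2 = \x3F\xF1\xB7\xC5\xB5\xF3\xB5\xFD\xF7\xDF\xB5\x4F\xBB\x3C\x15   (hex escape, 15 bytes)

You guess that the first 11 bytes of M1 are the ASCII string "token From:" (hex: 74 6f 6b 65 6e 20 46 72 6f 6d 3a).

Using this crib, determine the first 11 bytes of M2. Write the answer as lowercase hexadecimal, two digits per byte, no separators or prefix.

First, C1 ⊕ C2 = (M1 ⊕ K) ⊕ (M2 ⊕ K) = M1 ⊕ M2, so the key drops out. Then M2 = (M1 ⊕ M2) ⊕ M1 over the first 11 bytes.
byte 0: (e1 XOR 3f) XOR 74 = de XOR 74 = aa
byte 1: (bf XOR f1) XOR 6f = 4e XOR 6f = 21
byte 2: (90 XOR b7) XOR 6b = 27 XOR 6b = 4c
byte 3: (70 XOR c5) XOR 65 = b5 XOR 65 = d0
byte 4: (52 XOR b5) XOR 6e = e7 XOR 6e = 89
byte 5: (fd XOR f3) XOR 20 = 0e XOR 20 = 2e
byte 6: (ca XOR b5) XOR 46 = 7f XOR 46 = 39
byte 7: (81 XOR fd) XOR 72 = 7c XOR 72 = 0e
byte 8: (0c XOR f7) XOR 6f = fb XOR 6f = 94
byte 9: (b9 XOR df) XOR 6d = 66 XOR 6d = 0b
byte 10: (cd XOR b5) XOR 3a = 78 XOR 3a = 42

aa214cd0892e390e940b42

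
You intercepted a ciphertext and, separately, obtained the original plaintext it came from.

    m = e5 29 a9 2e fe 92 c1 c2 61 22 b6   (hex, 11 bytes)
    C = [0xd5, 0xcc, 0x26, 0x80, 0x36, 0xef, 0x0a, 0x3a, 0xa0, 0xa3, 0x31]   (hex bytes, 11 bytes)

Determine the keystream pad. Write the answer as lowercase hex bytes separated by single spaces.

30 e5 8f ae c8 7d cb f8 c1 81 87

Since C = m ⊕ pad, XORing both sides with m gives pad = m ⊕ C.
byte 0: e5 ⊕ d5 = 30
byte 1: 29 ⊕ cc = e5
byte 2: a9 ⊕ 26 = 8f
byte 3: 2e ⊕ 80 = ae
byte 4: fe ⊕ 36 = c8
byte 5: 92 ⊕ ef = 7d
byte 6: c1 ⊕ 0a = cb
byte 7: c2 ⊕ 3a = f8
byte 8: 61 ⊕ a0 = c1
byte 9: 22 ⊕ a3 = 81
byte 10: b6 ⊕ 31 = 87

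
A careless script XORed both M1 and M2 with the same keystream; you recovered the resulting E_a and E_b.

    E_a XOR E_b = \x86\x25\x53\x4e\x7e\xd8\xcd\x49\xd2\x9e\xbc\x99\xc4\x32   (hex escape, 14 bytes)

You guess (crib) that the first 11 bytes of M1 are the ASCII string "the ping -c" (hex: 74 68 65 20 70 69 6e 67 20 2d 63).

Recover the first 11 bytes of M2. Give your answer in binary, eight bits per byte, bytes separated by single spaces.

11110010 01001101 00110110 01101110 00001110 10110001 10100011 00101110 11110010 10110011 11011111

Since E_a ⊕ E_b = M1 ⊕ M2, XORing with the guessed M1 bytes yields the corresponding M2 bytes: M2 = (E_a ⊕ E_b) ⊕ M1.
10000110 xor 01110100 = 11110010
00100101 xor 01101000 = 01001101
01010011 xor 01100101 = 00110110
01001110 xor 00100000 = 01101110
01111110 xor 01110000 = 00001110
11011000 xor 01101001 = 10110001
11001101 xor 01101110 = 10100011
01001001 xor 01100111 = 00101110
11010010 xor 00100000 = 11110010
10011110 xor 00101101 = 10110011
10111100 xor 01100011 = 11011111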